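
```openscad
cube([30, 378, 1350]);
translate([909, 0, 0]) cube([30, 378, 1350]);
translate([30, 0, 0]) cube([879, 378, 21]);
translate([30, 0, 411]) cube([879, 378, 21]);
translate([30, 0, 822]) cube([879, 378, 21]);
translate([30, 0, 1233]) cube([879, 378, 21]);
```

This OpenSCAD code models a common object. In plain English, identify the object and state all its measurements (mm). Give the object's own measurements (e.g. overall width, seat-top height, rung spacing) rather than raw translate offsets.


An open bookshelf. Two side panels, each 30 mm thick, 378 mm deep and 1350 mm tall, stand 939 mm apart (outside-to-outside). Between them sit 4 shelves, each 21 mm thick and 378 mm deep, spanning the full gap between the sides. The bottom shelf rests on the floor (its underside at z = 0) and the clear gap between one shelf's top and the next shelf's underside is 390 mm.


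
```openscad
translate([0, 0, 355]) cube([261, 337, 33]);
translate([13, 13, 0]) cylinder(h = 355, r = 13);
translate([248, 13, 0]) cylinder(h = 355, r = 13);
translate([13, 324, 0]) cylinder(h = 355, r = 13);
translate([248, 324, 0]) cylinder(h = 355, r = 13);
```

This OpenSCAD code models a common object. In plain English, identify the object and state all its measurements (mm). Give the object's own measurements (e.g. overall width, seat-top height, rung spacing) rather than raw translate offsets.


A simple wooden stool: a rectangular seat 261 mm (x) by 337 mm (y), 33 mm thick, top face at z = 388 mm, on four round legs, each 26 mm in diameter. The legs rest on z = 0, each leg's axis is inset half a diameter from the nearest pair of seat edges (so the leg's bounding box is flush with the corner).


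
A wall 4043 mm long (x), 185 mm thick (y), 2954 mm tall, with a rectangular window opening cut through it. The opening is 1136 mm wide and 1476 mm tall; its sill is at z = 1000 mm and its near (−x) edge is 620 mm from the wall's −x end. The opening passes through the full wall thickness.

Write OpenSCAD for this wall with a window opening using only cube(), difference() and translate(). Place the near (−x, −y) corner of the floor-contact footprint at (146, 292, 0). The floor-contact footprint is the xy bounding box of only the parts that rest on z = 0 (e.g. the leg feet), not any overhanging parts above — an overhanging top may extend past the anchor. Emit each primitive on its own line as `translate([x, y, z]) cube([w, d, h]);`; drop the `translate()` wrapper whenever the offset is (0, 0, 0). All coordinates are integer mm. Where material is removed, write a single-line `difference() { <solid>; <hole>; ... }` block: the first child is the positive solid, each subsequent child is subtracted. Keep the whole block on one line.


difference() { translate([146, 292, 0]) cube([4043, 185, 2954]); translate([766, 292, 1000]) cube([1136, 185, 1476]); }


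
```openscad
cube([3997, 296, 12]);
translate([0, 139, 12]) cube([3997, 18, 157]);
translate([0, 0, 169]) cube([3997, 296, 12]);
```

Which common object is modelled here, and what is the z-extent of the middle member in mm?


An I-beam. The web height is 157 mm.

Two wide flanges with a thin centred web — an I-beam. Overall 181 mm minus two 12 mm flanges gives a web of 181 − 2·12 = 157 mm.


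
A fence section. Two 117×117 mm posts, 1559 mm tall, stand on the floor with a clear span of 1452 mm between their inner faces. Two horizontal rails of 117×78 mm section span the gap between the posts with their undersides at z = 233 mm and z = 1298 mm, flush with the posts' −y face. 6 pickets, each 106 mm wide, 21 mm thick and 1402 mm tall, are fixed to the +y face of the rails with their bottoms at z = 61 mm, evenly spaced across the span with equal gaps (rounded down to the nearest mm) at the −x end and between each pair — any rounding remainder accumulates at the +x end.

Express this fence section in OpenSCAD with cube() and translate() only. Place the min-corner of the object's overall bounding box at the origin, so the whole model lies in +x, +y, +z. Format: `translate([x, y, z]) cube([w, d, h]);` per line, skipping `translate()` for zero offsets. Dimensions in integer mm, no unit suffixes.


cube([117, 117, 1559]);
translate([1569, 0, 0]) cube([117, 117, 1559]);
translate([117, 0, 233]) cube([1452, 117, 78]);
translate([117, 0, 1298]) cube([1452, 117, 78]);
translate([233, 117, 61]) cube([106, 21, 1402]);
translate([455, 117, 61]) cube([106, 21, 1402]);
translate([677, 117, 61]) cube([106, 21, 1402]);
translate([899, 117, 61]) cube([106, 21, 1402]);
translate([1121, 117, 61]) cube([106, 21, 1402]);
translate([1343, 117, 61]) cube([106, 21, 1402]);


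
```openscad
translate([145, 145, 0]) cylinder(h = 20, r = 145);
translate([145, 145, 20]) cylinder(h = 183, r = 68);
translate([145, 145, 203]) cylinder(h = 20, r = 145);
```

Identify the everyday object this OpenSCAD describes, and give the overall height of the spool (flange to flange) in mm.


A spool. The overall height is 223 mm.

Three coaxial cylinders, large–small–large — a spool. Two 20 mm flanges and a 183 mm core give 20 + 183 + 20 = 223 mm.


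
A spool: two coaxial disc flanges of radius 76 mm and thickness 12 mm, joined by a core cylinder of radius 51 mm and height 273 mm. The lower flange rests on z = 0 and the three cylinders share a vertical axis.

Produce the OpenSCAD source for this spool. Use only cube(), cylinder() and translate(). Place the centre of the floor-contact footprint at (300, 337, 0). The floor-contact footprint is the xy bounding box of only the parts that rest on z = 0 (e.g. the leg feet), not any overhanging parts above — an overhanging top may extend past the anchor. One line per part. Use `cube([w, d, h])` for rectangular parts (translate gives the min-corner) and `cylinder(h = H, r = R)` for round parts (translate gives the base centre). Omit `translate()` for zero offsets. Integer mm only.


translate([300, 337, 0]) cylinder(h = 12, r = 76);
translate([300, 337, 12]) cylinder(h = 273, r = 51);
translate([300, 337, 285]) cylinder(h = 12, r = 76);


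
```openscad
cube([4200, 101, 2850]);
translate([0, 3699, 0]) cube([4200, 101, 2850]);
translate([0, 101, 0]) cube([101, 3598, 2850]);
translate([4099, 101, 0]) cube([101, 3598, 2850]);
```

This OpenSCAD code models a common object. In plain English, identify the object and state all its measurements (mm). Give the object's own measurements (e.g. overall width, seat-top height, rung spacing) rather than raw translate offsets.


The wall frame of a small rectangular building: four walls, each 2850 mm tall and 101 mm thick, enclosing a footprint 4200 mm (x) by 3800 mm (y) outside-to-outside, with no floor or roof. The front and back walls (the −y and +y sides) span the full width; the two side walls fit between them.


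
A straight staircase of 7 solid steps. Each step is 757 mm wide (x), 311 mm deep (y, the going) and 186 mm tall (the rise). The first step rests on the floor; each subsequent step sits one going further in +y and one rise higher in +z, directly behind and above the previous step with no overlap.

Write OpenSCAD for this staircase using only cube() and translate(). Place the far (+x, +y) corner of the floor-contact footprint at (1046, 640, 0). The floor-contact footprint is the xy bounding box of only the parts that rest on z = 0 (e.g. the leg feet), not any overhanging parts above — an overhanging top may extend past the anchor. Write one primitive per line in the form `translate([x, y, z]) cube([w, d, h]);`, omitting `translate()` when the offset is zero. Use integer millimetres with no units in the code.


translate([289, 329, 0]) cube([757, 311, 186]);
translate([289, 640, 186]) cube([757, 311, 186]);
translate([289, 951, 372]) cube([757, 311, 186]);
translate([289, 1262, 558]) cube([757, 311, 186]);
translate([289, 1573, 744]) cube([757, 311, 186]);
translate([289, 1884, 930]) cube([757, 311, 186]);
translate([289, 2195, 1116]) cube([757, 311, 186]);


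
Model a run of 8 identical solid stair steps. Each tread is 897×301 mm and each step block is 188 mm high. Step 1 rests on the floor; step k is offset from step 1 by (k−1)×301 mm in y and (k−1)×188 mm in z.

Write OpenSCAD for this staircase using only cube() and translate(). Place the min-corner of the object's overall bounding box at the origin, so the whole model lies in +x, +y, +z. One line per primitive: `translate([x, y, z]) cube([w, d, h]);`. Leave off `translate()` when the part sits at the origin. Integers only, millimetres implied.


cube([897, 301, 188]);
translate([0, 301, 188]) cube([897, 301, 188]);
translate([0, 602, 376]) cube([897, 301, 188]);
translate([0, 903, 564]) cube([897, 301, 188]);
translate([0, 1204, 752]) cube([897, 301, 188]);
translate([0, 1505, 940]) cube([897, 301, 188]);
translate([0, 1806, 1128]) cube([897, 301, 188]);
translate([0, 2107, 1316]) cube([897, 301, 188]);


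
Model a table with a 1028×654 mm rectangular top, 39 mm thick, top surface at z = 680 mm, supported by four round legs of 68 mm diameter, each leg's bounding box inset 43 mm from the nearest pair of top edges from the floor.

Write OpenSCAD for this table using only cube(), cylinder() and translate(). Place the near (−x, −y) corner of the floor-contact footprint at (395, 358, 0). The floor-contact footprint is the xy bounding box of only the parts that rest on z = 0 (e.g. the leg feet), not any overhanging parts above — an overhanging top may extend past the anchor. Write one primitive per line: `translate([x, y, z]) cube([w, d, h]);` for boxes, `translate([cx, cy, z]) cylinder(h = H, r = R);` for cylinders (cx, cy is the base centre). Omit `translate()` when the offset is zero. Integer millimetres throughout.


translate([352, 315, 641]) cube([1028, 654, 39]);
translate([429, 392, 0]) cylinder(h = 641, r = 34);
translate([1303, 392, 0]) cylinder(h = 641, r = 34);
translate([429, 892, 0]) cylinder(h = 641, r = 34);
translate([1303, 892, 0]) cylinder(h = 641, r = 34);


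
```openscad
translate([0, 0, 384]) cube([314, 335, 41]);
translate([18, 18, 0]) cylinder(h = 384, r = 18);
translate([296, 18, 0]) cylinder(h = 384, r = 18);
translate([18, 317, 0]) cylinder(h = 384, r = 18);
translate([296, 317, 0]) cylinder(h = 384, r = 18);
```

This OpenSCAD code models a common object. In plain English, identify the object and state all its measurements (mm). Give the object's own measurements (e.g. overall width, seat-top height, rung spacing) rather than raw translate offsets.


A simple wooden stool: a rectangular seat 314 mm (x) by 335 mm (y), 41 mm thick, top face at z = 425 mm, on four round legs, each 36 mm in diameter. The legs rest on z = 0, each leg's axis is inset half a diameter from the nearest pair of seat edges (so the leg's bounding box is flush with the corner).


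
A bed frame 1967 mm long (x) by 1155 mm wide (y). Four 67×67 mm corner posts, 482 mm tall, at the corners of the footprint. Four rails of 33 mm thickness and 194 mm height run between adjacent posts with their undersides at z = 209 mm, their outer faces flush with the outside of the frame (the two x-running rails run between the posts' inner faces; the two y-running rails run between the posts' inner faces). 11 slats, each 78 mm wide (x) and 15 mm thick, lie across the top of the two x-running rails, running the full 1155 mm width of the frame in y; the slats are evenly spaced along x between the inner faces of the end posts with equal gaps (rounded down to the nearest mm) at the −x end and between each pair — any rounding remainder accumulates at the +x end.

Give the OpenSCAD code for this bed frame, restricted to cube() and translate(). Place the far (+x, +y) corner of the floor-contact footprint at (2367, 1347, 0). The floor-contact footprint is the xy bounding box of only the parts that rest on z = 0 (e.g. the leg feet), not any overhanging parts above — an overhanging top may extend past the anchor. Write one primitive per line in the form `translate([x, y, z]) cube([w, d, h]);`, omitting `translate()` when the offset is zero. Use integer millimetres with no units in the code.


// slat z = rail_z + rail_h = 209 + 194 = 403
// slat gap = ⌊(1833 − 11·78) / 12⌋ = 81
translate([400, 192, 0]) cube([67, 67, 482]);
translate([400, 1280, 0]) cube([67, 67, 482]);
translate([2300, 192, 0]) cube([67, 67, 482]);
translate([2300, 1280, 0]) cube([67, 67, 482]);
translate([467, 192, 209]) cube([1833, 33, 194]);
translate([467, 1314, 209]) cube([1833, 33, 194]);
translate([400, 259, 209]) cube([33, 1021, 194]);
translate([2334, 259, 209]) cube([33, 1021, 194]);
translate([548, 192, 403]) cube([78, 1155, 15]);
translate([707, 192, 403]) cube([78, 1155, 15]);
translate([866, 192, 403]) cube([78, 1155, 15]);
translate([1025, 192, 403]) cube([78, 1155, 15]);
translate([1184, 192, 403]) cube([78, 1155, 15]);
translate([1343, 192, 403]) cube([78, 1155, 15]);
translate([1502, 192, 403]) cube([78, 1155, 15]);
translate([1661, 192, 403]) cube([78, 1155, 15]);
translate([1820, 192, 403]) cube([78, 1155, 15]);
translate([1979, 192, 403]) cube([78, 1155, 15]);
translate([2138, 192, 403]) cube([78, 1155, 15]);


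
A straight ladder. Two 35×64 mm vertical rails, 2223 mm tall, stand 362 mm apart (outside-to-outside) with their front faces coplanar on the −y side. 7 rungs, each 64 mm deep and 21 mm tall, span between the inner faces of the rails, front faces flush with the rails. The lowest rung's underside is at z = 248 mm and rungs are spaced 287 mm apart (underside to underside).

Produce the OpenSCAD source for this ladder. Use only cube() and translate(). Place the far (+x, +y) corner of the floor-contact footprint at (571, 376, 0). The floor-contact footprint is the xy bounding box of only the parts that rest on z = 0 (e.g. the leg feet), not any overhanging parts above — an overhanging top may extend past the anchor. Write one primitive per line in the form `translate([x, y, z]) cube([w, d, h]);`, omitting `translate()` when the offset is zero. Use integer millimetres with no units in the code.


translate([209, 312, 0]) cube([35, 64, 2223]);
translate([536, 312, 0]) cube([35, 64, 2223]);
translate([244, 312, 248]) cube([292, 64, 21]);
translate([244, 312, 535]) cube([292, 64, 21]);
translate([244, 312, 822]) cube([292, 64, 21]);
translate([244, 312, 1109]) cube([292, 64, 21]);
translate([244, 312, 1396]) cube([292, 64, 21]);
translate([244, 312, 1683]) cube([292, 64, 21]);
translate([244, 312, 1970]) cube([292, 64, 21]);


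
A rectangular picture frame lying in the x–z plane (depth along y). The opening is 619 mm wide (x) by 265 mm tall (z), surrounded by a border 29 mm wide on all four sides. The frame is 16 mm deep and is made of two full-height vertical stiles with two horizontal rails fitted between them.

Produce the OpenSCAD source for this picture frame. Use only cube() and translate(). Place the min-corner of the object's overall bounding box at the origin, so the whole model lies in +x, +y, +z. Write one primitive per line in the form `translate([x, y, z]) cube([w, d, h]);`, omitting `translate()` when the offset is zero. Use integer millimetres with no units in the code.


cube([29, 16, 323]);
translate([648, 0, 0]) cube([29, 16, 323]);
translate([29, 0, 0]) cube([619, 16, 29]);
translate([29, 0, 294]) cube([619, 16, 29]);


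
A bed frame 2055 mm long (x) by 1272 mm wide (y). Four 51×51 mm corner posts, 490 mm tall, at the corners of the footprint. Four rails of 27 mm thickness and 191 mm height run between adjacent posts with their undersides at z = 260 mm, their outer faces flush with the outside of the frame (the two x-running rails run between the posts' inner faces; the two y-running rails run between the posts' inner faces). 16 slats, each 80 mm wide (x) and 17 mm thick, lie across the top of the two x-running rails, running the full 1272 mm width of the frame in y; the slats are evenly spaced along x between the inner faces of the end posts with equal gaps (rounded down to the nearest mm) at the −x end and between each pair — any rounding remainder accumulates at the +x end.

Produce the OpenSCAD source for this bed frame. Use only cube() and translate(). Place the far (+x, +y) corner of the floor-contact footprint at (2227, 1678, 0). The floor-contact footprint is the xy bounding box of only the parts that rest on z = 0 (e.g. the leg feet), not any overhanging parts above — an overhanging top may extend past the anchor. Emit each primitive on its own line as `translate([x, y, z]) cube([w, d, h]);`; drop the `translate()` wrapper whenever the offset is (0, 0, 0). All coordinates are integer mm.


translate([172, 406, 0]) cube([51, 51, 490]);
translate([172, 1627, 0]) cube([51, 51, 490]);
translate([2176, 406, 0]) cube([51, 51, 490]);
translate([2176, 1627, 0]) cube([51, 51, 490]);
translate([223, 406, 260]) cube([1953, 27, 191]);
translate([223, 1651, 260]) cube([1953, 27, 191]);
translate([172, 457, 260]) cube([27, 1170, 191]);
translate([2200, 457, 260]) cube([27, 1170, 191]);
translate([262, 406, 451]) cube([80, 1272, 17]);
translate([381, 406, 451]) cube([80, 1272, 17]);
translate([500, 406, 451]) cube([80, 1272, 17]);
translate([619, 406, 451]) cube([80, 1272, 17]);
translate([738, 406, 451]) cube([80, 1272, 17]);
translate([857, 406, 451]) cube([80, 1272, 17]);
translate([976, 406, 451]) cube([80, 1272, 17]);
translate([1095, 406, 451]) cube([80, 1272, 17]);
translate([1214, 406, 451]) cube([80, 1272, 17]);
translate([1333, 406, 451]) cube([80, 1272, 17]);
translate([1452, 406, 451]) cube([80, 1272, 17]);
translate([1571, 406, 451]) cube([80, 1272, 17]);
translate([1690, 406, 451]) cube([80, 1272, 17]);
translate([1809, 406, 451]) cube([80, 1272, 17]);
translate([1928, 406, 451]) cube([80, 1272, 17]);
translate([2047, 406, 451]) cube([80, 1272, 17]);


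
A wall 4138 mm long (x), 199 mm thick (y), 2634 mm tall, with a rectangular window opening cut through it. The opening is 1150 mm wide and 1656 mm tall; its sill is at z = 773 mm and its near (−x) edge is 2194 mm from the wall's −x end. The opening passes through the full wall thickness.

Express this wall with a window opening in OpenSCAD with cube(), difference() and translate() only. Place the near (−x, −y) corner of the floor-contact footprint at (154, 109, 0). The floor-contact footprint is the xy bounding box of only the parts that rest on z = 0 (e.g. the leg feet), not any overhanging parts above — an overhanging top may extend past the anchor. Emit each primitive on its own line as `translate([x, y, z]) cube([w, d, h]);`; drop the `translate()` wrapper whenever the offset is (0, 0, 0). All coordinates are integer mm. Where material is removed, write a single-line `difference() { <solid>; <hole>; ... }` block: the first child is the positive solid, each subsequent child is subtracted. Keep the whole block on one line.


difference() { translate([154, 109, 0]) cube([4138, 199, 2634]); translate([2348, 109, 773]) cube([1150, 199, 1656]); }


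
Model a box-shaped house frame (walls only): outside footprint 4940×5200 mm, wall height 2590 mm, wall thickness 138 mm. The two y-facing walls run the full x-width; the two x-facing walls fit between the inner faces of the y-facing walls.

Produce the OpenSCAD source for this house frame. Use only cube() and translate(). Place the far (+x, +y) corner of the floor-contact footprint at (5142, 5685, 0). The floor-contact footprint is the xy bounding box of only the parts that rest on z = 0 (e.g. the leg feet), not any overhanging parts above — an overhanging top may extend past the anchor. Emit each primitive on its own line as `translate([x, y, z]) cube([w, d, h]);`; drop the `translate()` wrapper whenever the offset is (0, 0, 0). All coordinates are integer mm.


translate([202, 485, 0]) cube([4940, 138, 2590]);
translate([202, 5547, 0]) cube([4940, 138, 2590]);
translate([202, 623, 0]) cube([138, 4924, 2590]);
translate([5004, 623, 0]) cube([138, 4924, 2590]);


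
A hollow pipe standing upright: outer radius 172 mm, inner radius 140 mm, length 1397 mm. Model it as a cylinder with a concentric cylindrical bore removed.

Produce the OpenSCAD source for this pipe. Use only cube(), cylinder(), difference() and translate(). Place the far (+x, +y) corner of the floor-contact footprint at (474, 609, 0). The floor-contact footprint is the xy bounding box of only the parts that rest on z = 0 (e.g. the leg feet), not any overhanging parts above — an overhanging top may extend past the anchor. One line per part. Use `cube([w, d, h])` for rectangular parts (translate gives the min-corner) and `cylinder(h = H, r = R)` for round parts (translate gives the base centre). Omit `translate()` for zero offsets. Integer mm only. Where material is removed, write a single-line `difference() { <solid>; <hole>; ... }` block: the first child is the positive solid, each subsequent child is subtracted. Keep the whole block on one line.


difference() { translate([302, 437, 0]) cylinder(h = 1397, r = 172); translate([302, 437, 0]) cylinder(h = 1397, r = 140); }


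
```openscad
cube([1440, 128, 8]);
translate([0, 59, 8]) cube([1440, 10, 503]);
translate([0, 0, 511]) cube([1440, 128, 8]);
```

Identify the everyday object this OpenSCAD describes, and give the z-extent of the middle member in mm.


An I-beam. The web height is 503 mm.

Two wide flanges with a thin centred web — an I-beam. Overall 519 mm minus two 8 mm flanges gives a web of 519 − 2·8 = 503 mm.


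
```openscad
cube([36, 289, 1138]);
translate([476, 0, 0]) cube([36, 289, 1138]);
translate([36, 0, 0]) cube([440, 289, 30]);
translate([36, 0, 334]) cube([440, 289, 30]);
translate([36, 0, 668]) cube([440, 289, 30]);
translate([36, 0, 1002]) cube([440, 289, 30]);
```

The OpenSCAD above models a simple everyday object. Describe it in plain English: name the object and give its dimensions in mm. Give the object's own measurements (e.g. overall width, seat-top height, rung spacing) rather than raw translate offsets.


An open bookshelf. Two side panels, each 36 mm thick, 289 mm deep and 1138 mm tall, stand 512 mm apart (outside-to-outside). Between them sit 4 shelves, each 30 mm thick and 289 mm deep, spanning the full gap between the sides. The bottom shelf rests on the floor (its underside at z = 0) and the clear gap between one shelf's top and the next shelf's underside is 304 mm.


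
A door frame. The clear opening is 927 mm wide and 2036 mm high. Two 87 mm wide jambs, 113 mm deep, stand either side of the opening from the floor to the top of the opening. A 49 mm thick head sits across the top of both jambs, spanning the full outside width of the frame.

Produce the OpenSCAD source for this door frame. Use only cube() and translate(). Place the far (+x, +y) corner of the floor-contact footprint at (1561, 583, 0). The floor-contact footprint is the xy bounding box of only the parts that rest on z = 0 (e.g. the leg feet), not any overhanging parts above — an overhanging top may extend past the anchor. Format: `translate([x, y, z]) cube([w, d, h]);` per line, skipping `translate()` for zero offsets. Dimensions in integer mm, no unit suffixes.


translate([460, 470, 0]) cube([87, 113, 2036]);
translate([1474, 470, 0]) cube([87, 113, 2036]);
translate([460, 470, 2036]) cube([1101, 113, 49]);


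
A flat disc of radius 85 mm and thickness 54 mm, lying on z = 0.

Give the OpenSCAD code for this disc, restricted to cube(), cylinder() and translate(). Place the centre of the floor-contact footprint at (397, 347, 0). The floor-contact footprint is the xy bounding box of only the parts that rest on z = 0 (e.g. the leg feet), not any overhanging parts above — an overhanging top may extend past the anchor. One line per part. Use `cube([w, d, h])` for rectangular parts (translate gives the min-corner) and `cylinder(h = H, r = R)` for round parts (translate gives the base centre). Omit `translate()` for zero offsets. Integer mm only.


translate([397, 347, 0]) cylinder(h = 54, r = 85);


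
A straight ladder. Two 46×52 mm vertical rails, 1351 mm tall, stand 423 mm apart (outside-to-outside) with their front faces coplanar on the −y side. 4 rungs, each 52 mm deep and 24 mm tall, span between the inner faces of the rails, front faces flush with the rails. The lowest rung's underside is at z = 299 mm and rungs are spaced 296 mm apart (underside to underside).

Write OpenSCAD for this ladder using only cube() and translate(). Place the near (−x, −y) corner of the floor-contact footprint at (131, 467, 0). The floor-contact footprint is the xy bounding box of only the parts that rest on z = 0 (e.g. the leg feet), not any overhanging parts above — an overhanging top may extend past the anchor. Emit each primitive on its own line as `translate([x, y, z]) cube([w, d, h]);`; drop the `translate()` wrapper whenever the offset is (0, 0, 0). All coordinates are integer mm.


translate([131, 467, 0]) cube([46, 52, 1351]);
translate([508, 467, 0]) cube([46, 52, 1351]);
translate([177, 467, 299]) cube([331, 52, 24]);
translate([177, 467, 595]) cube([331, 52, 24]);
translate([177, 467, 891]) cube([331, 52, 24]);
translate([177, 467, 1187]) cube([331, 52, 24]);


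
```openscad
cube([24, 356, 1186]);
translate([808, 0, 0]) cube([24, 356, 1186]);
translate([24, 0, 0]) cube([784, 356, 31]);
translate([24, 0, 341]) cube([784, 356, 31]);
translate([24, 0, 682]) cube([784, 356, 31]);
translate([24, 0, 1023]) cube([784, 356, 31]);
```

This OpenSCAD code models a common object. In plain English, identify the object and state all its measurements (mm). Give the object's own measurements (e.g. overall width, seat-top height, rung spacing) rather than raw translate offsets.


An open bookshelf. Two side panels, each 24 mm thick, 356 mm deep and 1186 mm tall, stand 832 mm apart (outside-to-outside). Between them sit 4 shelves, each 31 mm thick and 356 mm deep, spanning the full gap between the sides. The bottom shelf rests on the floor (its underside at z = 0) and the clear gap between one shelf's top and the next shelf's underside is 310 mm.


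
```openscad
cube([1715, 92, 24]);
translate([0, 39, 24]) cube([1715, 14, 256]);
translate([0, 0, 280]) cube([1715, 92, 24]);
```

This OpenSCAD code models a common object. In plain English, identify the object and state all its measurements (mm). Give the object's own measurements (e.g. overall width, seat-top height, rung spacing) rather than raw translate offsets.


An I-beam lying along x, 1715 mm long. Overall section height 304 mm. Two flanges 92 mm wide (y) and 24 mm thick, one on the floor and one at the top; a web 14 mm thick runs between them, centred on the flange width.


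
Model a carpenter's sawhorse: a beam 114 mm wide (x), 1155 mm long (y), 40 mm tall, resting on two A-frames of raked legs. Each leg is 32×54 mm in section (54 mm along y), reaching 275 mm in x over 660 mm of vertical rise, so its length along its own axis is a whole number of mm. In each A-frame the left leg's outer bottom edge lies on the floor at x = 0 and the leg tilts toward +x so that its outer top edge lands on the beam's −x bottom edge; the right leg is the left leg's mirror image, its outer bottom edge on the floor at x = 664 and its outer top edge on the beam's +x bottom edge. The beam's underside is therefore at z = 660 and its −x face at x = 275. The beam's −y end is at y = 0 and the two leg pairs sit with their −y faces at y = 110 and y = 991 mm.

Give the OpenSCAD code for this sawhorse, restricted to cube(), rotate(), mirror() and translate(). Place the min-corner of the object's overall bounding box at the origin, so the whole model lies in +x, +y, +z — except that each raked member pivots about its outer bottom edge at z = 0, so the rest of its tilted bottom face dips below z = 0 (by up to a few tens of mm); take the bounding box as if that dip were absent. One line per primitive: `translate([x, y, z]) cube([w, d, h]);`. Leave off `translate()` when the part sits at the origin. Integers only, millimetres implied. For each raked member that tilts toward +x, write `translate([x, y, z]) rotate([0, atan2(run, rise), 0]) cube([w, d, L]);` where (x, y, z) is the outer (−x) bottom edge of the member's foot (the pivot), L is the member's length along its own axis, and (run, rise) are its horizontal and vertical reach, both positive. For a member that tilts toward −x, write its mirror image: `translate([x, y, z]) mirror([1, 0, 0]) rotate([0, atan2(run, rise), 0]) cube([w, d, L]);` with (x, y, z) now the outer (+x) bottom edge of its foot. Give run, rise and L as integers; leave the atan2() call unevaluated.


translate([275, 0, 660]) cube([114, 1155, 40]);
translate([0, 110, 0]) rotate([0, atan2(275, 660), 0]) cube([32, 54, 715]);
translate([664, 110, 0]) mirror([1, 0, 0]) rotate([0, atan2(275, 660), 0]) cube([32, 54, 715]);
translate([0, 991, 0]) rotate([0, atan2(275, 660), 0]) cube([32, 54, 715]);
translate([664, 991, 0]) mirror([1, 0, 0]) rotate([0, atan2(275, 660), 0]) cube([32, 54, 715]);


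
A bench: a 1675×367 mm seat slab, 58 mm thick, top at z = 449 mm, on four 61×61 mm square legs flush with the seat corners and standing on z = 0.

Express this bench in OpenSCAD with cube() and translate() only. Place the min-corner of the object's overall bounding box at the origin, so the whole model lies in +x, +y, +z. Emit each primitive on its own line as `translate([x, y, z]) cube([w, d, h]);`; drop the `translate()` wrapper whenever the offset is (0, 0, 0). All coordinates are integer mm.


// leg_h = 449 − 58 = 391
translate([0, 0, 391]) cube([1675, 367, 58]);
cube([61, 61, 391]);
translate([0, 306, 0]) cube([61, 61, 391]);
translate([1614, 0, 0]) cube([61, 61, 391]);
translate([1614, 306, 0]) cube([61, 61, 391]);


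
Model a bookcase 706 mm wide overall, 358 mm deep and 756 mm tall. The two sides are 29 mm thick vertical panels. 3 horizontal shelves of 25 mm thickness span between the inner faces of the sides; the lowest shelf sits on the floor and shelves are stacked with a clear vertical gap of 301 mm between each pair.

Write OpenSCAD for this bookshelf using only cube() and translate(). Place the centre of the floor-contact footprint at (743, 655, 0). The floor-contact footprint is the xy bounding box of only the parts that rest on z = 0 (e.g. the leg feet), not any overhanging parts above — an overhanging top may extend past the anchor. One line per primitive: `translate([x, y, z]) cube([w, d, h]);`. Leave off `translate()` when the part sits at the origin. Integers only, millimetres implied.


translate([390, 476, 0]) cube([29, 358, 756]);
translate([1067, 476, 0]) cube([29, 358, 756]);
translate([419, 476, 0]) cube([648, 358, 25]);
translate([419, 476, 326]) cube([648, 358, 25]);
translate([419, 476, 652]) cube([648, 358, 25]);


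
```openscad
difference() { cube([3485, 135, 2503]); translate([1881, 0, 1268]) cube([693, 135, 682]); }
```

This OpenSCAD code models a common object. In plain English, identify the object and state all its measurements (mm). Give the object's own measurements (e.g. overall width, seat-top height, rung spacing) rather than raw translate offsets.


A wall 3485 mm long (x), 135 mm thick (y), 2503 mm tall, with a rectangular window opening cut through it. The opening is 693 mm wide and 682 mm tall; its sill is at z = 1268 mm and its near (−x) edge is 1881 mm from the wall's −x end. The opening passes through the full wall thickness.


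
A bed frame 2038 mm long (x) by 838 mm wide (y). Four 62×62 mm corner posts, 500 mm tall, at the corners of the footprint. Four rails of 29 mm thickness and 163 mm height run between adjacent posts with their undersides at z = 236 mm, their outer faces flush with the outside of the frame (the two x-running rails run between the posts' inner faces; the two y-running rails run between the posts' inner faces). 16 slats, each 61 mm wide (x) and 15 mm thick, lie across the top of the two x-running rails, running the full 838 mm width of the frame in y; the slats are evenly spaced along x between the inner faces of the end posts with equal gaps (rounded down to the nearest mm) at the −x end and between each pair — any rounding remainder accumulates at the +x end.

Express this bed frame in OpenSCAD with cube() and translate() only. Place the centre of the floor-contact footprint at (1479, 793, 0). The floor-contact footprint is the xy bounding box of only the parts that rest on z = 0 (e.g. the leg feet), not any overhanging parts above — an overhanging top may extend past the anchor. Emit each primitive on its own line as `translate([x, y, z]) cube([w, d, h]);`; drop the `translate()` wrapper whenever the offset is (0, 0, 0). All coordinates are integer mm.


// slat z = rail_z + rail_h = 236 + 163 = 399
// slat gap = ⌊(1914 − 16·61) / 17⌋ = 55
translate([460, 374, 0]) cube([62, 62, 500]);
translate([460, 1150, 0]) cube([62, 62, 500]);
translate([2436, 374, 0]) cube([62, 62, 500]);
translate([2436, 1150, 0]) cube([62, 62, 500]);
translate([522, 374, 236]) cube([1914, 29, 163]);
translate([522, 1183, 236]) cube([1914, 29, 163]);
translate([460, 436, 236]) cube([29, 714, 163]);
translate([2469, 436, 236]) cube([29, 714, 163]);
translate([577, 374, 399]) cube([61, 838, 15]);
translate([693, 374, 399]) cube([61, 838, 15]);
translate([809, 374, 399]) cube([61, 838, 15]);
translate([925, 374, 399]) cube([61, 838, 15]);
translate([1041, 374, 399]) cube([61, 838, 15]);
translate([1157, 374, 399]) cube([61, 838, 15]);
translate([1273, 374, 399]) cube([61, 838, 15]);
translate([1389, 374, 399]) cube([61, 838, 15]);
translate([1505, 374, 399]) cube([61, 838, 15]);
translate([1621, 374, 399]) cube([61, 838, 15]);
translate([1737, 374, 399]) cube([61, 838, 15]);
translate([1853, 374, 399]) cube([61, 838, 15]);
translate([1969, 374, 399]) cube([61, 838, 15]);
translate([2085, 374, 399]) cube([61, 838, 15]);
translate([2201, 374, 399]) cube([61, 838, 15]);
translate([2317, 374, 399]) cube([61, 838, 15]);


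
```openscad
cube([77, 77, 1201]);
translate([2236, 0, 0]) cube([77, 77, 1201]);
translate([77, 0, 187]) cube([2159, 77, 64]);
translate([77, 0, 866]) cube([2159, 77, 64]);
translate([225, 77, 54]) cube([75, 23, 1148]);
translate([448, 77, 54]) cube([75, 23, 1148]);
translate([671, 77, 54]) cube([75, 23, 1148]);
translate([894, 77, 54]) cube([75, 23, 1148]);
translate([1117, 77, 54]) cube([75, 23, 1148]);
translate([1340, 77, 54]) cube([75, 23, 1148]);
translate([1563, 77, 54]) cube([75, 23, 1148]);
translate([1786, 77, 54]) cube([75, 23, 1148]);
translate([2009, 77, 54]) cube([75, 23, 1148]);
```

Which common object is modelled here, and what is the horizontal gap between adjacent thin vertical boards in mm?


A fence section. The picket gap is 148 mm.

Two posts, two rails, 9 pickets — a fence section. Span 2159 mm holds 9 pickets of 75 mm with 10 equal gaps: ⌊(2159 − 9·75) / 10⌋ = 148 mm.


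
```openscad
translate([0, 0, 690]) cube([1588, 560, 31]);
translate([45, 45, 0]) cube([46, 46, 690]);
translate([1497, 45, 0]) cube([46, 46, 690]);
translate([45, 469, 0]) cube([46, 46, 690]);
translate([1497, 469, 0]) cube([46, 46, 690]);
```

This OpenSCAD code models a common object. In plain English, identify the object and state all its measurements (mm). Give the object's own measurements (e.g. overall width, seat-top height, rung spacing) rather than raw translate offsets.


A rectangular dining table. The top is 1588×560×31 mm with its upper surface at z = 721 mm. It stands on four 46×46 mm square legs, each inset 45 mm from the nearest pair of top edges, running from the floor to the underside of the top.


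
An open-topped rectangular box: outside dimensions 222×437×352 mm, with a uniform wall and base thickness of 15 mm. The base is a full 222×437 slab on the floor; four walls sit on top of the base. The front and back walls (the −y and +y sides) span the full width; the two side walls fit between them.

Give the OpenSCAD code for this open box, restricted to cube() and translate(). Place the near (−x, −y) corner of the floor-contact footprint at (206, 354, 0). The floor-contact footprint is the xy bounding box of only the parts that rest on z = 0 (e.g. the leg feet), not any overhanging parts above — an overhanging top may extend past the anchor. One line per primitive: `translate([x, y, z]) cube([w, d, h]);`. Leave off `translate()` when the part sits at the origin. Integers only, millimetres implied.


translate([206, 354, 0]) cube([222, 437, 15]);
translate([206, 354, 15]) cube([222, 15, 337]);
translate([206, 776, 15]) cube([222, 15, 337]);
translate([206, 369, 15]) cube([15, 407, 337]);
translate([413, 369, 15]) cube([15, 407, 337]);


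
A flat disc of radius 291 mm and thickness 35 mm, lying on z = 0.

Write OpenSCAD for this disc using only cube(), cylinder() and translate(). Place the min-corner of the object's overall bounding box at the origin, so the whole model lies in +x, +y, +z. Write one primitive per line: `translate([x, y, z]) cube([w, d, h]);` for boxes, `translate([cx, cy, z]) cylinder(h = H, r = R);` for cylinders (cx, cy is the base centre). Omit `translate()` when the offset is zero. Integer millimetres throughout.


translate([291, 291, 0]) cylinder(h = 35, r = 291);


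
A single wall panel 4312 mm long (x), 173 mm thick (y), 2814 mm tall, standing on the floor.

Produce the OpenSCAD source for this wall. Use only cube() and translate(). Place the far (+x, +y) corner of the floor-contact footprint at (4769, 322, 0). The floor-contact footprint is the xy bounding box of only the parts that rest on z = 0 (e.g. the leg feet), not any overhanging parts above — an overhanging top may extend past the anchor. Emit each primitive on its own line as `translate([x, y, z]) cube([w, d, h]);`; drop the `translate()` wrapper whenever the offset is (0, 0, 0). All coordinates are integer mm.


translate([457, 149, 0]) cube([4312, 173, 2814]);


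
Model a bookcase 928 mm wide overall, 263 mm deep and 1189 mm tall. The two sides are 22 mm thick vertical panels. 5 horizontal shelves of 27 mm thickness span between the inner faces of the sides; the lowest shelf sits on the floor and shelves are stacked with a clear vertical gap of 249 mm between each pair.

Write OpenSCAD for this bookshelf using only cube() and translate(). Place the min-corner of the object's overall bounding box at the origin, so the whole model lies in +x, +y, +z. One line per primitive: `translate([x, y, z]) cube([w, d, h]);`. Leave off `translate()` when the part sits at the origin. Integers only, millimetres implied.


cube([22, 263, 1189]);
translate([906, 0, 0]) cube([22, 263, 1189]);
translate([22, 0, 0]) cube([884, 263, 27]);
translate([22, 0, 276]) cube([884, 263, 27]);
translate([22, 0, 552]) cube([884, 263, 27]);
translate([22, 0, 828]) cube([884, 263, 27]);
translate([22, 0, 1104]) cube([884, 263, 27]);


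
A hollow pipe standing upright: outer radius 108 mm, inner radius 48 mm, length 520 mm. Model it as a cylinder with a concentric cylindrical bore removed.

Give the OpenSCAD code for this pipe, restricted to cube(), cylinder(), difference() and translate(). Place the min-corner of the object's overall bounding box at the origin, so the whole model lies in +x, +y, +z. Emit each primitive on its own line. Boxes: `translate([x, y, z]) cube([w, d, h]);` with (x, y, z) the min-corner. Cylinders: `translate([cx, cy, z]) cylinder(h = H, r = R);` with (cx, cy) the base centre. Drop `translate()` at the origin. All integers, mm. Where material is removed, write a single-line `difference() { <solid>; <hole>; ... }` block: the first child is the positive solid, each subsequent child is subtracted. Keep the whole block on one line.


difference() { translate([108, 108, 0]) cylinder(h = 520, r = 108); translate([108, 108, 0]) cylinder(h = 520, r = 48); }


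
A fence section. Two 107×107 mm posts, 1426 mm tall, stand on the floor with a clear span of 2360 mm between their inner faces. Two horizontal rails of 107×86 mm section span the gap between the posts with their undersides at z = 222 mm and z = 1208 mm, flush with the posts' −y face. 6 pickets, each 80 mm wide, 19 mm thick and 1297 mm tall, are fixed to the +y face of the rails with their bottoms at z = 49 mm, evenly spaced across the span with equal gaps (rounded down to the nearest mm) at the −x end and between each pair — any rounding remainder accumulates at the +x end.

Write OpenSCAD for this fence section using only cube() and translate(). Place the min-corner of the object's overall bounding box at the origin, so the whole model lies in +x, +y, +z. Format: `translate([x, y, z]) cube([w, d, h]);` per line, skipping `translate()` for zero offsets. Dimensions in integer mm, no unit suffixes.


cube([107, 107, 1426]);
translate([2467, 0, 0]) cube([107, 107, 1426]);
translate([107, 0, 222]) cube([2360, 107, 86]);
translate([107, 0, 1208]) cube([2360, 107, 86]);
translate([375, 107, 49]) cube([80, 19, 1297]);
translate([723, 107, 49]) cube([80, 19, 1297]);
translate([1071, 107, 49]) cube([80, 19, 1297]);
translate([1419, 107, 49]) cube([80, 19, 1297]);
translate([1767, 107, 49]) cube([80, 19, 1297]);
translate([2115, 107, 49]) cube([80, 19, 1297]);
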